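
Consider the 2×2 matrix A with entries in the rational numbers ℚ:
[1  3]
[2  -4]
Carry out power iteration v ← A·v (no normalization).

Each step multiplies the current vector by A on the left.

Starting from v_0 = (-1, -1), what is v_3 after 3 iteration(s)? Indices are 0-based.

v_0 = (-1, -1).
v_1 = A·v_0 = (-4, 2).
v_2 = A·v_1 = (2, -16).
v_3 = A·v_2 = (-46, 68).

v_3 = (-46, 68)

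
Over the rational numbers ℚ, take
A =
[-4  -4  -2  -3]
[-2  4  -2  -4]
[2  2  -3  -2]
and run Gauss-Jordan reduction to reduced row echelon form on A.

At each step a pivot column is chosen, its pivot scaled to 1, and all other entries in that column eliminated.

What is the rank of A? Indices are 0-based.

pivot(0,0)=-4: scale R0 → (1, 1, 1/2, 3/4)
  clear (1,0): R1 −= (-2)R0 → (0, 6, -1, -5/2)
  clear (2,0): R2 −= (2)R0 → (0, 0, -4, -7/2)
pivot(1,1)=6: scale R1 → (0, 1, -1/6, -5/12)
  clear (0,1): R0 −= (1)R1 → (1, 0, 2/3, 7/6)
pivot(2,2)=-4: scale R2 → (0, 0, 1, 7/8)
  clear (0,2): R0 −= (2/3)R2 → (1, 0, 0, 7/12)
  clear (1,2): R1 −= (-1/6)R2 → (0, 1, 0, -13/48)

rank = 3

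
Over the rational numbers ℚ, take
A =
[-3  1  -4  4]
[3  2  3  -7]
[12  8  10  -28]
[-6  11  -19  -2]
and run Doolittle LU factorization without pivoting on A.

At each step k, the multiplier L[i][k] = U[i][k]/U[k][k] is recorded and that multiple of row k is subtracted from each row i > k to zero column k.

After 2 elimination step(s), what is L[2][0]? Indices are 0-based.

L[2][0] = -4

Step 1: pivot at (0,0) is -3.
  row1 ← row1 − (-1)·row0  ⇒  L[1][0]=-1, U row1=(0, 3, -1, -3)
  row2 ← row2 − (-4)·row0  ⇒  L[2][0]=-4, U row2=(0, 12, -6, -12)
  row3 ← row3 − (2)·row0  ⇒  L[3][0]=2, U row3=(0, 9, -11, -10)
Step 2: pivot at (1,1) is 3.
  row2 ← row2 − (4)·row1  ⇒  L[2][1]=4, U row2=(0, 0, -2, 0)
  row3 ← row3 − (3)·row1  ⇒  L[3][1]=3, U row3=(0, 0, -8, -1)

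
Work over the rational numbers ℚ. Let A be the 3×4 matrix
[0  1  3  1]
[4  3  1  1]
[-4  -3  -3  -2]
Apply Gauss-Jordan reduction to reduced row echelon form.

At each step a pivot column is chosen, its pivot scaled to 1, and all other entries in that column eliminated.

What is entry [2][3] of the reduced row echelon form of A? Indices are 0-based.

pivot(0,0): swap R0↔R1
pivot(0,0)=4: scale R0 → (1, 3/4, 1/4, 1/4)
  clear (2,0): R2 −= (-4)R0 → (0, 0, -2, -1)
pivot(1,1)=1: scale R1 → (0, 1, 3, 1)
  clear (0,1): R0 −= (3/4)R1 → (1, 0, -2, -1/2)
pivot(2,2)=-2: scale R2 → (0, 0, 1, 1/2)
  clear (0,2): R0 −= (-2)R2 → (1, 0, 0, 1/2)
  clear (1,2): R1 −= (3)R2 → (0, 1, 0, -1/2)

M[2][3] = 1/2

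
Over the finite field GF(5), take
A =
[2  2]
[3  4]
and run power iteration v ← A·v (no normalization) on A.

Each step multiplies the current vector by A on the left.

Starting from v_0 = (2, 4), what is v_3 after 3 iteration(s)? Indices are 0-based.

v_0 = (2, 4).
v_1 = A·v_0 = (2, 2).
v_2 = A·v_1 = (3, 4).
v_3 = A·v_2 = (4, 0).

v_3 = (4, 0)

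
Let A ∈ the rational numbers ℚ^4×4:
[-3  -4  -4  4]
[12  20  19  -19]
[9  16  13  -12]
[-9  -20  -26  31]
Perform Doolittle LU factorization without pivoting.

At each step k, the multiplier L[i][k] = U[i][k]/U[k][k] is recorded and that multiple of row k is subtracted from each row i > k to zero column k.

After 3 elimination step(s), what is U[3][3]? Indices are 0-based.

k=0: U[0][0]=-3
  eliminate (1,0): mult=-4, new row 1: (0, 4, 3, -3); set L[1][0]=-4
  eliminate (2,0): mult=-3, new row 2: (0, 4, 1, 0); set L[2][0]=-3
  eliminate (3,0): mult=3, new row 3: (0, -8, -14, 19); set L[3][0]=3
k=1: U[1][1]=4
  eliminate (2,1): mult=1, new row 2: (0, 0, -2, 3); set L[2][1]=1
  eliminate (3,1): mult=-2, new row 3: (0, 0, -8, 13); set L[3][1]=-2
k=2: U[2][2]=-2
  eliminate (3,2): mult=4, new row 3: (0, 0, 0, 1); set L[3][2]=4

U[3][3] = 1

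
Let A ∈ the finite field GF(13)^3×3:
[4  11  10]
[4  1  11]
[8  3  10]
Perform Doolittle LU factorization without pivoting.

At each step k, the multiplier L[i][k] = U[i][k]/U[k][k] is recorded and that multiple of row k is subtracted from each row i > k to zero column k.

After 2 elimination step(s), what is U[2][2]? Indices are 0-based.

U[2][2] = 5

[col 0] pivot 4
  R1 -= 1*R0 → (0, 3, 1)  (L[1][0] := 1)
  R2 -= 2*R0 → (0, 7, 3)  (L[2][0] := 2)
[col 1] pivot 3
  R2 -= 11*R1 → (0, 0, 5)  (L[2][1] := 11)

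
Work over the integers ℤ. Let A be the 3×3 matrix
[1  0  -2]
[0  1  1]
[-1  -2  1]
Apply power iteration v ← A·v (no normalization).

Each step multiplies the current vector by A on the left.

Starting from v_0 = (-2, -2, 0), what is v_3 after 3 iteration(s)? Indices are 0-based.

v_3 = (-38, 16, 18)

v_0 = (-2, -2, 0).
v_1 = A·v_0 = (-2, -2, 6).
v_2 = A·v_1 = (-14, 4, 12).
v_3 = A·v_2 = (-38, 16, 18).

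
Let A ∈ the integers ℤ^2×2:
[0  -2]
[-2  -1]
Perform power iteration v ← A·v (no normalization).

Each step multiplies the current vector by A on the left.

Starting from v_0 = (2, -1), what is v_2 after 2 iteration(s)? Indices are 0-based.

v_2 = (6, -1)

v_0 = (2, -1).
v_1 = A·v_0 = (2, -3).
v_2 = A·v_1 = (6, -1).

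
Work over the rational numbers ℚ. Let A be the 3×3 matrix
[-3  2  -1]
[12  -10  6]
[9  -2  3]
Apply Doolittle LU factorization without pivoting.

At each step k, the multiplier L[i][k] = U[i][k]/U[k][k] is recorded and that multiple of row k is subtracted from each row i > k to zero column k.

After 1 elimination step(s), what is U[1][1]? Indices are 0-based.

U[1][1] = -2

k=0: U[0][0]=-3
  eliminate (1,0): mult=-4, new row 1: (0, -2, 2); set L[1][0]=-4
  eliminate (2,0): mult=-3, new row 2: (0, 4, 0); set L[2][0]=-3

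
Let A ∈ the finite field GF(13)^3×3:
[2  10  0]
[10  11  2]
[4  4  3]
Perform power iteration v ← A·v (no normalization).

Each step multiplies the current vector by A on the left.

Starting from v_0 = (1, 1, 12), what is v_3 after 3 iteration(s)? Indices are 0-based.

v_3 = (9, 11, 3)

v_0 = (1, 1, 12).
v_1 = A·v_0 = (12, 6, 5).
v_2 = A·v_1 = (6, 1, 9).
v_3 = A·v_2 = (9, 11, 3).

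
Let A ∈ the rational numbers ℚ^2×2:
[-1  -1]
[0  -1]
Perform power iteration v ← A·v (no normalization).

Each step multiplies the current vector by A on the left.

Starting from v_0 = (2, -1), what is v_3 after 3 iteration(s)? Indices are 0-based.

v_3 = (1, 1)

v_0 = (2, -1).
v_1 = A·v_0 = (-1, 1).
v_2 = A·v_1 = (0, -1).
v_3 = A·v_2 = (1, 1).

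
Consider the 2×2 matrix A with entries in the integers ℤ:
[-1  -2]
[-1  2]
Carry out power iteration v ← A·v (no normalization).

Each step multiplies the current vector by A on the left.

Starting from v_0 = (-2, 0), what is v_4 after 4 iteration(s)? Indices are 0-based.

v_0 = (-2, 0).
v_1 = A·v_0 = (2, 2).
v_2 = A·v_1 = (-6, 2).
v_3 = A·v_2 = (2, 10).
v_4 = A·v_3 = (-22, 18).

v_4 = (-22, 18)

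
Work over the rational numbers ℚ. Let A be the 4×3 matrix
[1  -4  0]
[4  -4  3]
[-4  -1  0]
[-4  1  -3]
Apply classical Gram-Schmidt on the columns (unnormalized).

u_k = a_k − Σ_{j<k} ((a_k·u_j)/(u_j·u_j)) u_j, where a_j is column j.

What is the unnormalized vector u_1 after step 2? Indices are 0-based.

Step 1: u_0 = a_0 = (1, 4, -4, -4).
Step 2: u_1 = a_1 − (-20/49)·u_0 = (-176/49, -116/49, -129/49, -31/49).

u_1 = (-176/49, -116/49, -129/49, -31/49)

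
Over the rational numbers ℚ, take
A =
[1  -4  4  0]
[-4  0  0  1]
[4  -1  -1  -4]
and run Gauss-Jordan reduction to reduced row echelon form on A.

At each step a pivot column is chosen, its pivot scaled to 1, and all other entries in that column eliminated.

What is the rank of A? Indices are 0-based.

rank = 3

[1] R0 /= 1  ⇒  (1, -4, 4, 0)
     R1 -= -4·R0  ⇒  (0, -16, 16, 1)
     R2 -= 4·R0  ⇒  (0, 15, -17, -4)
[2] R1 /= -16  ⇒  (0, 1, -1, -1/16)
     R0 -= -4·R1  ⇒  (1, 0, 0, -1/4)
     R2 -= 15·R1  ⇒  (0, 0, -2, -49/16)
[3] R2 /= -2  ⇒  (0, 0, 1, 49/32)
     R1 -= -1·R2  ⇒  (0, 1, 0, 47/32)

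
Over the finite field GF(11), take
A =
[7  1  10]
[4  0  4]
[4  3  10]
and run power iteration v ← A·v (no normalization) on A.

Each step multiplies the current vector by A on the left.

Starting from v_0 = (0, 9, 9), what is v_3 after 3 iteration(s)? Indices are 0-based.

v_0 = (0, 9, 9).
v_1 = A·v_0 = (0, 3, 7).
v_2 = A·v_1 = (7, 6, 2).
v_3 = A·v_2 = (9, 3, 0).

v_3 = (9, 3, 0)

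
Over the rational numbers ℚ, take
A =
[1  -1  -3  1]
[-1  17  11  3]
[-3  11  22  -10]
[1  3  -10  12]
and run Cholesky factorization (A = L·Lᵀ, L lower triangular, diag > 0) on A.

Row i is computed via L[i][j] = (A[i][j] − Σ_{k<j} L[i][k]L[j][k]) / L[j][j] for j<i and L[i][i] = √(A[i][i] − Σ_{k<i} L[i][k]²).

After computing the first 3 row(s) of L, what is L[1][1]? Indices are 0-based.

L[1][1] = 4

Step 1: L[0][0] = √(1) = 1.
  L[1][0] = (-1) / L[0][0] = -1.
Step 2: L[1][1] = √(16) = 4.
  L[2][0] = (-3) / L[0][0] = -3.
  L[2][1] = (8) / L[1][1] = 2.
Step 3: L[2][2] = √(9) = 3.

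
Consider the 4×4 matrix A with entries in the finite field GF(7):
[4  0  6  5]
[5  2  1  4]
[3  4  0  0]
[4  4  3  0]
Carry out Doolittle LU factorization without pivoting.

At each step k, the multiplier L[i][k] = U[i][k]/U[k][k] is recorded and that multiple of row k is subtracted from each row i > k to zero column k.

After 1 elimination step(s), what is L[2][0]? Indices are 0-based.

Step 1: pivot at (0,0) is 4.
  row1 ← row1 − (3)·row0  ⇒  L[1][0]=3, U row1=(0, 2, 4, 3)
  row2 ← row2 − (6)·row0  ⇒  L[2][0]=6, U row2=(0, 4, 6, 5)
  row3 ← row3 − (1)·row0  ⇒  L[3][0]=1, U row3=(0, 4, 4, 2)

L[2][0] = 6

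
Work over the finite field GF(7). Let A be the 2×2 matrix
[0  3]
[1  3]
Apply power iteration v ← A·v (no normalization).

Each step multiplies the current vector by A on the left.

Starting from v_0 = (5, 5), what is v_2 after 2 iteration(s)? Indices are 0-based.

v_0 = (5, 5).
v_1 = A·v_0 = (1, 6).
v_2 = A·v_1 = (4, 5).

v_2 = (4, 5)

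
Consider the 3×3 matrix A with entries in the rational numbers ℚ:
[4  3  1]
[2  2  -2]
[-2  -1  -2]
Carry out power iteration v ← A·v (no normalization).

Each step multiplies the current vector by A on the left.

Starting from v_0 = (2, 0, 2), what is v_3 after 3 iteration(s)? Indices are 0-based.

v_3 = (232, 144, -92)

v_0 = (2, 0, 2).
v_1 = A·v_0 = (10, 0, -8).
v_2 = A·v_1 = (32, 36, -4).
v_3 = A·v_2 = (232, 144, -92).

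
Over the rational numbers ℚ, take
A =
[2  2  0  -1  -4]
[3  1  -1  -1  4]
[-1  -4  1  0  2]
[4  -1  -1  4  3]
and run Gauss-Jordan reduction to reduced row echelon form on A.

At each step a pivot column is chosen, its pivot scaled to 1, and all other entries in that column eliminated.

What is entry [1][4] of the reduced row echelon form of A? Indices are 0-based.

[1] R0 /= 2  ⇒  (1, 1, 0, -1/2, -2)
     R1 -= 3·R0  ⇒  (0, -2, -1, 1/2, 10)
     R2 -= -1·R0  ⇒  (0, -3, 1, -1/2, 0)
     R3 -= 4·R0  ⇒  (0, -5, -1, 6, 11)
[2] R1 /= -2  ⇒  (0, 1, 1/2, -1/4, -5)
     R0 -= 1·R1  ⇒  (1, 0, -1/2, -1/4, 3)
     R2 -= -3·R1  ⇒  (0, 0, 5/2, -5/4, -15)
     R3 -= -5·R1  ⇒  (0, 0, 3/2, 19/4, -14)
[3] R2 /= 5/2  ⇒  (0, 0, 1, -1/2, -6)
     R0 -= -1/2·R2  ⇒  (1, 0, 0, -1/2, 0)
     R1 -= 1/2·R2  ⇒  (0, 1, 0, 0, -2)
     R3 -= 3/2·R2  ⇒  (0, 0, 0, 11/2, -5)
[4] R3 /= 11/2  ⇒  (0, 0, 0, 1, -10/11)
     R0 -= -1/2·R3  ⇒  (1, 0, 0, 0, -5/11)
     R2 -= -1/2·R3  ⇒  (0, 0, 1, 0, -71/11)

M[1][4] = -2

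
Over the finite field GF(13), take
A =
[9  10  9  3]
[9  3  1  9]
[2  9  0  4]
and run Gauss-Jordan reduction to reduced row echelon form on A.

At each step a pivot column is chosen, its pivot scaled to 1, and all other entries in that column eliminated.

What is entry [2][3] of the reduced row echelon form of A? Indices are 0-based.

M[2][3] = 3

step 1: normalize row 0 (÷9) = (1, 4, 1, 9)
  row 1: subtract 9×row0 = (0, 6, 5, 6)
  row 2: subtract 2×row0 = (0, 1, 11, 12)
step 2: normalize row 1 (÷6) = (0, 1, 3, 1)
  row 0: subtract 4×row1 = (1, 0, 2, 5)
  row 2: subtract 1×row1 = (0, 0, 8, 11)
step 3: normalize row 2 (÷8) = (0, 0, 1, 3)
  row 0: subtract 2×row2 = (1, 0, 0, 12)
  row 1: subtract 3×row2 = (0, 1, 0, 5)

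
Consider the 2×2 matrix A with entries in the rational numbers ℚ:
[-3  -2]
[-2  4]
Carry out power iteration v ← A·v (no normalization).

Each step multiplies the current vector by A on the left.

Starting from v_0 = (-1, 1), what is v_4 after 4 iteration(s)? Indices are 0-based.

v_0 = (-1, 1).
v_1 = A·v_0 = (1, 6).
v_2 = A·v_1 = (-15, 22).
v_3 = A·v_2 = (1, 118).
v_4 = A·v_3 = (-239, 470).

v_4 = (-239, 470)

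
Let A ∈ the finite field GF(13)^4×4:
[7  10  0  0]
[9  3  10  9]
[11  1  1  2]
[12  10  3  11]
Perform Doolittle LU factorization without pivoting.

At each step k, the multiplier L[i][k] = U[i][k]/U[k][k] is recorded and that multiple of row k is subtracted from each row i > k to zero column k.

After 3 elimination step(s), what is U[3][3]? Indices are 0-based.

Step 1: pivot at (0,0) is 7.
  row1 ← row1 − (5)·row0  ⇒  L[1][0]=5, U row1=(0, 5, 10, 9)
  row2 ← row2 − (9)·row0  ⇒  L[2][0]=9, U row2=(0, 2, 1, 2)
  row3 ← row3 − (11)·row0  ⇒  L[3][0]=11, U row3=(0, 4, 3, 11)
Step 2: pivot at (1,1) is 5.
  row2 ← row2 − (3)·row1  ⇒  L[2][1]=3, U row2=(0, 0, 10, 1)
  row3 ← row3 − (6)·row1  ⇒  L[3][1]=6, U row3=(0, 0, 8, 9)
Step 3: pivot at (2,2) is 10.
  row3 ← row3 − (6)·row2  ⇒  L[3][2]=6, U row3=(0, 0, 0, 3)

U[3][3] = 3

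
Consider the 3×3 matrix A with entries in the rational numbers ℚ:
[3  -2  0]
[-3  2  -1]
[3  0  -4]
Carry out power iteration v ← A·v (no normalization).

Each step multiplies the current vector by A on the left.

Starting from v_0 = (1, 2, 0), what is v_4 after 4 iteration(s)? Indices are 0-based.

v_0 = (1, 2, 0).
v_1 = A·v_0 = (-1, 1, 3).
v_2 = A·v_1 = (-5, 2, -15).
v_3 = A·v_2 = (-19, 34, 45).
v_4 = A·v_3 = (-125, 80, -237).

v_4 = (-125, 80, -237)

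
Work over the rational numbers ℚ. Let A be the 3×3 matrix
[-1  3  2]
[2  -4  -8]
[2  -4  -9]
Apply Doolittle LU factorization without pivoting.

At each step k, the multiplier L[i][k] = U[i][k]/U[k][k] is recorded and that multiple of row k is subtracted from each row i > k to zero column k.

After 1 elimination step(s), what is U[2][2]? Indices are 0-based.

Step 1: pivot at (0,0) is -1.
  row1 ← row1 − (-2)·row0  ⇒  L[1][0]=-2, U row1=(0, 2, -4)
  row2 ← row2 − (-2)·row0  ⇒  L[2][0]=-2, U row2=(0, 2, -5)

U[2][2] = -5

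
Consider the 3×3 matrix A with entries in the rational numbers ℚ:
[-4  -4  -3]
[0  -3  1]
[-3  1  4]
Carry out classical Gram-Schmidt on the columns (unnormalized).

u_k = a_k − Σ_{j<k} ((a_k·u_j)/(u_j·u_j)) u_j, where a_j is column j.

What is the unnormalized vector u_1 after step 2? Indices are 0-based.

Step 1: u_0 = a_0 = (-4, 0, -3).
Step 2: u_1 = a_1 − (13/25)·u_0 = (-48/25, -3, 64/25).

u_1 = (-48/25, -3, 64/25)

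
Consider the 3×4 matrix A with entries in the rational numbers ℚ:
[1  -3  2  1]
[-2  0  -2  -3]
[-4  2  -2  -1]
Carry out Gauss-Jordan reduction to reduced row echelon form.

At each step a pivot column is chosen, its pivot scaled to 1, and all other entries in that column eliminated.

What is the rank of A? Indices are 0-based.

rank = 3

step 1: normalize row 0 (÷1) = (1, -3, 2, 1)
  row 1: subtract -2×row0 = (0, -6, 2, -1)
  row 2: subtract -4×row0 = (0, -10, 6, 3)
step 2: normalize row 1 (÷-6) = (0, 1, -1/3, 1/6)
  row 0: subtract -3×row1 = (1, 0, 1, 3/2)
  row 2: subtract -10×row1 = (0, 0, 8/3, 14/3)
step 3: normalize row 2 (÷8/3) = (0, 0, 1, 7/4)
  row 0: subtract 1×row2 = (1, 0, 0, -1/4)
  row 1: subtract -1/3×row2 = (0, 1, 0, 3/4)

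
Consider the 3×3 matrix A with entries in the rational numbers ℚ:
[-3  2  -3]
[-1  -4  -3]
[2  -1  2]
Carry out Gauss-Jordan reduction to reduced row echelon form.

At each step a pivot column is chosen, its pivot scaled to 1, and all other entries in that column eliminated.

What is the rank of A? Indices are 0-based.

rank = 3

[1] R0 /= -3  ⇒  (1, -2/3, 1)
     R1 -= -1·R0  ⇒  (0, -14/3, -2)
     R2 -= 2·R0  ⇒  (0, 1/3, 0)
[2] R1 /= -14/3  ⇒  (0, 1, 3/7)
     R0 -= -2/3·R1  ⇒  (1, 0, 9/7)
     R2 -= 1/3·R1  ⇒  (0, 0, -1/7)
[3] R2 /= -1/7  ⇒  (0, 0, 1)
     R0 -= 9/7·R2  ⇒  (1, 0, 0)
     R1 -= 3/7·R2  ⇒  (0, 1, 0)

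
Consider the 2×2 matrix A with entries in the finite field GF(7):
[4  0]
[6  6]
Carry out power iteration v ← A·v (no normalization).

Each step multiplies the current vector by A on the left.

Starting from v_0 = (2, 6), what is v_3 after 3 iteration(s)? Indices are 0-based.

v_0 = (2, 6).
v_1 = A·v_0 = (1, 6).
v_2 = A·v_1 = (4, 0).
v_3 = A·v_2 = (2, 3).

v_3 = (2, 3)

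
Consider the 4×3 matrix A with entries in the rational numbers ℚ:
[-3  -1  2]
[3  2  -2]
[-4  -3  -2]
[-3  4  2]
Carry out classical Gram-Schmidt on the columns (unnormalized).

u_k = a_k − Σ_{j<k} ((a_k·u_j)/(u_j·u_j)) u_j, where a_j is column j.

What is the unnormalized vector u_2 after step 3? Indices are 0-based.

u_2 = (56/39, -70/39, -28/13, -14/39)

Step 1: u_0 = a_0 = (-3, 3, -4, -3).
Step 2: u_1 = a_1 − (9/43)·u_0 = (-16/43, 59/43, -93/43, 199/43).
Step 3: u_2 = a_2 − (-10/43)·u_0 − (14/39)·u_1 = (56/39, -70/39, -28/13, -14/39).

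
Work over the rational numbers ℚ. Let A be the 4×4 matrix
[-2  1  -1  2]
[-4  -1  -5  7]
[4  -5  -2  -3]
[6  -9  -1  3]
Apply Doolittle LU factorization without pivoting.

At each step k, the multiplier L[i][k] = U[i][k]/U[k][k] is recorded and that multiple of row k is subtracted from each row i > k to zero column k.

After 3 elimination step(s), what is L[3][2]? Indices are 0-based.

k=0: U[0][0]=-2
  eliminate (1,0): mult=2, new row 1: (0, -3, -3, 3); set L[1][0]=2
  eliminate (2,0): mult=-2, new row 2: (0, -3, -4, 1); set L[2][0]=-2
  eliminate (3,0): mult=-3, new row 3: (0, -6, -4, 9); set L[3][0]=-3
k=1: U[1][1]=-3
  eliminate (2,1): mult=1, new row 2: (0, 0, -1, -2); set L[2][1]=1
  eliminate (3,1): mult=2, new row 3: (0, 0, 2, 3); set L[3][1]=2
k=2: U[2][2]=-1
  eliminate (3,2): mult=-2, new row 3: (0, 0, 0, -1); set L[3][2]=-2

L[3][2] = -2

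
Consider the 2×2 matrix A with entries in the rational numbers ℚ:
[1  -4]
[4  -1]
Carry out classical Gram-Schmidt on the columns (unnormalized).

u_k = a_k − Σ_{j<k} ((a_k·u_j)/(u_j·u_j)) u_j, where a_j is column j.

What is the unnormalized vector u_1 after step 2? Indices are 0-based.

u_1 = (-60/17, 15/17)

Step 1: u_0 = a_0 = (1, 4).
Step 2: u_1 = a_1 − (-8/17)·u_0 = (-60/17, 15/17).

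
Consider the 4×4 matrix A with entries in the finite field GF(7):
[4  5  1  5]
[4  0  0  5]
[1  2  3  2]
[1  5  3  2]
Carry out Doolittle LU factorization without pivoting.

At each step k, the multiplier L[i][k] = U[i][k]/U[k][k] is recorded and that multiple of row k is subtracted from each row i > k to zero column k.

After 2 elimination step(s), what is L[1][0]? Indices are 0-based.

L[1][0] = 1

k=0: U[0][0]=4
  eliminate (1,0): mult=1, new row 1: (0, 2, 6, 0); set L[1][0]=1
  eliminate (2,0): mult=2, new row 2: (0, 6, 1, 6); set L[2][0]=2
  eliminate (3,0): mult=2, new row 3: (0, 2, 1, 6); set L[3][0]=2
k=1: U[1][1]=2
  eliminate (2,1): mult=3, new row 2: (0, 0, 4, 6); set L[2][1]=3
  eliminate (3,1): mult=1, new row 3: (0, 0, 2, 6); set L[3][1]=1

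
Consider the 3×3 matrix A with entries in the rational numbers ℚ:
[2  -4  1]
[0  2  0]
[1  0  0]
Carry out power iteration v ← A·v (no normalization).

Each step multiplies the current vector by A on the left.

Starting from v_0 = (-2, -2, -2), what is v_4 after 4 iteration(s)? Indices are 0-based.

v_0 = (-2, -2, -2).
v_1 = A·v_0 = (2, -4, -2).
v_2 = A·v_1 = (18, -8, 2).
v_3 = A·v_2 = (70, -16, 18).
v_4 = A·v_3 = (222, -32, 70).

v_4 = (222, -32, 70)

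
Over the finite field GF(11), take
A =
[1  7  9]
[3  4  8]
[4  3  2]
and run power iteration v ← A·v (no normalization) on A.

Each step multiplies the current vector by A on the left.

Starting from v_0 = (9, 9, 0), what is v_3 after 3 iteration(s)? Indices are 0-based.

v_0 = (9, 9, 0).
v_1 = A·v_0 = (6, 8, 8).
v_2 = A·v_1 = (2, 4, 9).
v_3 = A·v_2 = (1, 6, 5).

v_3 = (1, 6, 5)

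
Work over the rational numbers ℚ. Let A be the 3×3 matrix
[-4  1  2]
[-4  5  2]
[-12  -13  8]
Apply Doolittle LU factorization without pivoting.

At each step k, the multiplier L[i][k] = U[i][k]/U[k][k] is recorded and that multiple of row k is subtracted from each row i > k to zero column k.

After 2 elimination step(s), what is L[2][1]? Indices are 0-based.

k=0: U[0][0]=-4
  eliminate (1,0): mult=1, new row 1: (0, 4, 0); set L[1][0]=1
  eliminate (2,0): mult=3, new row 2: (0, -16, 2); set L[2][0]=3
k=1: U[1][1]=4
  eliminate (2,1): mult=-4, new row 2: (0, 0, 2); set L[2][1]=-4

L[2][1] = -4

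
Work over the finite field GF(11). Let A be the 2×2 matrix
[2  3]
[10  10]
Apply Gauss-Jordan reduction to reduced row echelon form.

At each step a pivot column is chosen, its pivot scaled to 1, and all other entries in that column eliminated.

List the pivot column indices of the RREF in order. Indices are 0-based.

[1] R0 /= 2  ⇒  (1, 7)
     R1 -= 10·R0  ⇒  (0, 6)
[2] R1 /= 6  ⇒  (0, 1)
     R0 -= 7·R1  ⇒  (1, 0)

pivot columns: 0, 1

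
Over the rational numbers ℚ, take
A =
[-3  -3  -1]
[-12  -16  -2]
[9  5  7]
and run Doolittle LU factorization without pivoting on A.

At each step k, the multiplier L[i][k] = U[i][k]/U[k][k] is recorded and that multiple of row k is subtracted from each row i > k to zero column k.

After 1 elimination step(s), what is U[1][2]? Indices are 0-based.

[col 0] pivot -3
  R1 -= 4*R0 → (0, -4, 2)  (L[1][0] := 4)
  R2 -= -3*R0 → (0, -4, 4)  (L[2][0] := -3)

U[1][2] = 2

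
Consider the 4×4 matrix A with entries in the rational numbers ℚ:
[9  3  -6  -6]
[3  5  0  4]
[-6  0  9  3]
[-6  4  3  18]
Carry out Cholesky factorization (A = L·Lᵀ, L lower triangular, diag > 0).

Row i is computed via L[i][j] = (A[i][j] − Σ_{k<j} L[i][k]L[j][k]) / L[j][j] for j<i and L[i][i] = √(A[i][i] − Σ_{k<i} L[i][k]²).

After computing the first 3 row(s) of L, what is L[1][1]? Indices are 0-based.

L[1][1] = 2

Step 1: L[0][0] = √(9) = 3.
  L[1][0] = (3) / L[0][0] = 1.
Step 2: L[1][1] = √(4) = 2.
  L[2][0] = (-6) / L[0][0] = -2.
  L[2][1] = (2) / L[1][1] = 1.
Step 3: L[2][2] = √(4) = 2.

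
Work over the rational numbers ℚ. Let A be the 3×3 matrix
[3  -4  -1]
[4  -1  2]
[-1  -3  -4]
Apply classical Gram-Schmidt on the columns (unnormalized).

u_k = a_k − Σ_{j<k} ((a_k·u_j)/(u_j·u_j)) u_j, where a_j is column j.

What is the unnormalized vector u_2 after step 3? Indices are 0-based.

u_2 = (1/3, -1/3, -1/3)

Step 1: u_0 = a_0 = (3, 4, -1).
Step 2: u_1 = a_1 − (-1/2)·u_0 = (-5/2, 1, -7/2).
Step 3: u_2 = a_2 − (9/26)·u_0 − (37/39)·u_1 = (1/3, -1/3, -1/3).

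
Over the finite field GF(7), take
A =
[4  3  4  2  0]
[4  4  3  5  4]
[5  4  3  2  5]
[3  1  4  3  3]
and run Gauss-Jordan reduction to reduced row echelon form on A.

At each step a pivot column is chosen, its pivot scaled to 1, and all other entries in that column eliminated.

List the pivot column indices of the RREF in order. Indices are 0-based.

pivot columns: 0, 1, 2, 3

step 1: normalize row 0 (÷4) = (1, 6, 1, 4, 0)
  row 1: subtract 4×row0 = (0, 1, 6, 3, 4)
  row 2: subtract 5×row0 = (0, 2, 5, 3, 5)
  row 3: subtract 3×row0 = (0, 4, 1, 5, 3)
step 2: normalize row 1 (÷1) = (0, 1, 6, 3, 4)
  row 0: subtract 6×row1 = (1, 0, 0, 0, 4)
  row 2: subtract 2×row1 = (0, 0, 0, 4, 4)
  row 3: subtract 4×row1 = (0, 0, 5, 0, 1)
step 3: exchange rows 2,3
step 3: normalize row 2 (÷5) = (0, 0, 1, 0, 3)
  row 1: subtract 6×row2 = (0, 1, 0, 3, 0)
step 4: normalize row 3 (÷4) = (0, 0, 0, 1, 1)
  row 1: subtract 3×row3 = (0, 1, 0, 0, 4)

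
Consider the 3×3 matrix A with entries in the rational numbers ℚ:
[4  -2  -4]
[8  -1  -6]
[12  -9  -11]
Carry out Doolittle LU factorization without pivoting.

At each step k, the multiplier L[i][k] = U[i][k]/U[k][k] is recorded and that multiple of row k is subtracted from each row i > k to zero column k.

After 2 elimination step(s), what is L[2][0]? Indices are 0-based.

L[2][0] = 3

[col 0] pivot 4
  R1 -= 2*R0 → (0, 3, 2)  (L[1][0] := 2)
  R2 -= 3*R0 → (0, -3, 1)  (L[2][0] := 3)
[col 1] pivot 3
  R2 -= -1*R1 → (0, 0, 3)  (L[2][1] := -1)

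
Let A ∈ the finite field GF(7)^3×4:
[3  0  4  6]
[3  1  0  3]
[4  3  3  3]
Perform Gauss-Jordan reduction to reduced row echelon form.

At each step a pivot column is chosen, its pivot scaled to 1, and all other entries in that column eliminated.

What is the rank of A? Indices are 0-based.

rank = 3

[1] R0 /= 3  ⇒  (1, 0, 6, 2)
     R1 -= 3·R0  ⇒  (0, 1, 3, 4)
     R2 -= 4·R0  ⇒  (0, 3, 0, 2)
[2] R1 /= 1  ⇒  (0, 1, 3, 4)
     R2 -= 3·R1  ⇒  (0, 0, 5, 4)
[3] R2 /= 5  ⇒  (0, 0, 1, 5)
     R0 -= 6·R2  ⇒  (1, 0, 0, 0)
     R1 -= 3·R2  ⇒  (0, 1, 0, 3)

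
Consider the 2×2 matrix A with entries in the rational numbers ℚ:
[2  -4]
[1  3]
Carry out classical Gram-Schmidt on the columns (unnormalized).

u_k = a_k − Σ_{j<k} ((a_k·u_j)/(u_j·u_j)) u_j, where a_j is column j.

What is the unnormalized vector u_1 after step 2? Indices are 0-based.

Step 1: u_0 = a_0 = (2, 1).
Step 2: u_1 = a_1 − (-1)·u_0 = (-2, 4).

u_1 = (-2, 4)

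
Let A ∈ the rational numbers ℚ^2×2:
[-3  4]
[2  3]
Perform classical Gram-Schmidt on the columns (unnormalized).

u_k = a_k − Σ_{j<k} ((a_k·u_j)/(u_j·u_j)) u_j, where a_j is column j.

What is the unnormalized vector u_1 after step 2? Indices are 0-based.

u_1 = (34/13, 51/13)

Step 1: u_0 = a_0 = (-3, 2).
Step 2: u_1 = a_1 − (-6/13)·u_0 = (34/13, 51/13).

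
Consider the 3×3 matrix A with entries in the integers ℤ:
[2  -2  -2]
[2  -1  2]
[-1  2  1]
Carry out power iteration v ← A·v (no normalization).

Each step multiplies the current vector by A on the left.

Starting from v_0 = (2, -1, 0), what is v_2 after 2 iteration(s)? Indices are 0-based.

v_0 = (2, -1, 0).
v_1 = A·v_0 = (6, 5, -4).
v_2 = A·v_1 = (10, -1, 0).

v_2 = (10, -1, 0)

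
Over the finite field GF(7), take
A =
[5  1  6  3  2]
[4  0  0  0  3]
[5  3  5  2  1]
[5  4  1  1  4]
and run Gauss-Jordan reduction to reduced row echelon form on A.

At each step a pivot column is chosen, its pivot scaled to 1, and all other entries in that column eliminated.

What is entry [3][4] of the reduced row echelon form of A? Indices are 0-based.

pivot(0,0)=5: scale R0 → (1, 3, 4, 2, 6)
  clear (1,0): R1 −= (4)R0 → (0, 2, 5, 6, 0)
  clear (2,0): R2 −= (5)R0 → (0, 2, 6, 6, 6)
  clear (3,0): R3 −= (5)R0 → (0, 3, 2, 5, 2)
pivot(1,1)=2: scale R1 → (0, 1, 6, 3, 0)
  clear (0,1): R0 −= (3)R1 → (1, 0, 0, 0, 6)
  clear (2,1): R2 −= (2)R1 → (0, 0, 1, 0, 6)
  clear (3,1): R3 −= (3)R1 → (0, 0, 5, 3, 2)
pivot(2,2)=1: scale R2 → (0, 0, 1, 0, 6)
  clear (1,2): R1 −= (6)R2 → (0, 1, 0, 3, 6)
  clear (3,2): R3 −= (5)R2 → (0, 0, 0, 3, 0)
pivot(3,3)=3: scale R3 → (0, 0, 0, 1, 0)
  clear (1,3): R1 −= (3)R3 → (0, 1, 0, 0, 6)

M[3][4] = 0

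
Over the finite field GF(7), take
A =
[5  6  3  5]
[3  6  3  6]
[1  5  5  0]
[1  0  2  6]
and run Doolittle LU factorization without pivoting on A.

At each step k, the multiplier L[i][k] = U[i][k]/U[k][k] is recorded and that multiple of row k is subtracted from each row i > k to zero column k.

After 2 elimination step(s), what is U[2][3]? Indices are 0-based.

U[2][3] = 3

[col 0] pivot 5
  R1 -= 2*R0 → (0, 1, 4, 3)  (L[1][0] := 2)
  R2 -= 3*R0 → (0, 1, 3, 6)  (L[2][0] := 3)
  R3 -= 3*R0 → (0, 3, 0, 5)  (L[3][0] := 3)
[col 1] pivot 1
  R2 -= 1*R1 → (0, 0, 6, 3)  (L[2][1] := 1)
  R3 -= 3*R1 → (0, 0, 2, 3)  (L[3][1] := 3)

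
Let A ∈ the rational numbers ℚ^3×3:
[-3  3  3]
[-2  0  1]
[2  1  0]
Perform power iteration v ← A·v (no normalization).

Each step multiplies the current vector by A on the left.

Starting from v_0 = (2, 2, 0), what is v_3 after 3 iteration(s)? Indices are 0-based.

v_0 = (2, 2, 0).
v_1 = A·v_0 = (0, -4, 6).
v_2 = A·v_1 = (6, 6, -4).
v_3 = A·v_2 = (-12, -16, 18).

v_3 = (-12, -16, 18)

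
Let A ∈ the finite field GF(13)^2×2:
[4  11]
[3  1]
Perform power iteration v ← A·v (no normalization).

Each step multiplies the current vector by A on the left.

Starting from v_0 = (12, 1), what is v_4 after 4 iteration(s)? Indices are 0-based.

v_0 = (12, 1).
v_1 = A·v_0 = (7, 11).
v_2 = A·v_1 = (6, 6).
v_3 = A·v_2 = (12, 11).
v_4 = A·v_3 = (0, 8).

v_4 = (0, 8)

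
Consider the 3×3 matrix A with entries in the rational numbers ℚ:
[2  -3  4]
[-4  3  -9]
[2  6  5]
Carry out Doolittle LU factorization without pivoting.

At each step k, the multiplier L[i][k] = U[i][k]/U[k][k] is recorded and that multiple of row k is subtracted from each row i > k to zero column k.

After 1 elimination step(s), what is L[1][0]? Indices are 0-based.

[col 0] pivot 2
  R1 -= -2*R0 → (0, -3, -1)  (L[1][0] := -2)
  R2 -= 1*R0 → (0, 9, 1)  (L[2][0] := 1)

L[1][0] = -2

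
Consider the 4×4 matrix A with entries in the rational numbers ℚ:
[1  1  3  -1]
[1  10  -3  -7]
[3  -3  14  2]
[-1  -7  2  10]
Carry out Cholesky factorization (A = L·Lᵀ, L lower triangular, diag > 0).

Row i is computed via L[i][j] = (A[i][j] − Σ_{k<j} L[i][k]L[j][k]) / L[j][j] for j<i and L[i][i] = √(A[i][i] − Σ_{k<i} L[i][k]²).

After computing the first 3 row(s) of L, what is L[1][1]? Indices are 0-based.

L[1][1] = 3

Step 1: L[0][0] = √(1) = 1.
  L[1][0] = (1) / L[0][0] = 1.
Step 2: L[1][1] = √(9) = 3.
  L[2][0] = (3) / L[0][0] = 3.
  L[2][1] = (-6) / L[1][1] = -2.
Step 3: L[2][2] = √(1) = 1.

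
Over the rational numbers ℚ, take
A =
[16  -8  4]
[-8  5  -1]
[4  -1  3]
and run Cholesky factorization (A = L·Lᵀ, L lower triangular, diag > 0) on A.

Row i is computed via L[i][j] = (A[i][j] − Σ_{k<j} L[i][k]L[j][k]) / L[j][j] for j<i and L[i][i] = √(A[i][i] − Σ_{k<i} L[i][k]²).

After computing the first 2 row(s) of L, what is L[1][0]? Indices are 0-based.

L[1][0] = -2

Step 1: L[0][0] = √(16) = 4.
  L[1][0] = (-8) / L[0][0] = -2.
Step 2: L[1][1] = √(1) = 1.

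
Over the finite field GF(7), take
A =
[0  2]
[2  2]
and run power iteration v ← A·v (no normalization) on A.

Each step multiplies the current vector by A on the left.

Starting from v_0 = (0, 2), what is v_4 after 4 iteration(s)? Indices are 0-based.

v_0 = (0, 2).
v_1 = A·v_0 = (4, 4).
v_2 = A·v_1 = (1, 2).
v_3 = A·v_2 = (4, 6).
v_4 = A·v_3 = (5, 6).

v_4 = (5, 6)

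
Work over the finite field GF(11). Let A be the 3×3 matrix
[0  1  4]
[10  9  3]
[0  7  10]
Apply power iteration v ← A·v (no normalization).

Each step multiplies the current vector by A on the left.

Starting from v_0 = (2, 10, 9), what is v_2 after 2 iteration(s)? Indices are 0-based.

v_0 = (2, 10, 9).
v_1 = A·v_0 = (2, 5, 6).
v_2 = A·v_1 = (7, 6, 7).

v_2 = (7, 6, 7)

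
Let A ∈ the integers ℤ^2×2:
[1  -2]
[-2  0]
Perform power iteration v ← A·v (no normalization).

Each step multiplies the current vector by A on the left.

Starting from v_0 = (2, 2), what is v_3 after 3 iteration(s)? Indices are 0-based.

v_3 = (-2, -12)

v_0 = (2, 2).
v_1 = A·v_0 = (-2, -4).
v_2 = A·v_1 = (6, 4).
v_3 = A·v_2 = (-2, -12).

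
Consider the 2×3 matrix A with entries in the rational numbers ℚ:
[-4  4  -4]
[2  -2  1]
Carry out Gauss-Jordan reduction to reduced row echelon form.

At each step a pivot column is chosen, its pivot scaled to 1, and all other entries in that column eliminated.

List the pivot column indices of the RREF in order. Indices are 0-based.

pivot(0,0)=-4: scale R0 → (1, -1, 1)
  clear (1,0): R1 −= (2)R0 → (0, 0, -1)
col 1: no nonzero at/below row 1; advance.
pivot(1,2)=-1: scale R1 → (0, 0, 1)
  clear (0,2): R0 −= (1)R1 → (1, -1, 0)

pivot columns: 0, 2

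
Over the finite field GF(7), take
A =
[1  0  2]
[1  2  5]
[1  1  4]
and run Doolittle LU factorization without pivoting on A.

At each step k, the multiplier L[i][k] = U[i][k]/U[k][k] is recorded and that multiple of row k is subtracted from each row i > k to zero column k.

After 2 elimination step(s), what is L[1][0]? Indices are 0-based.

k=0: U[0][0]=1
  eliminate (1,0): mult=1, new row 1: (0, 2, 3); set L[1][0]=1
  eliminate (2,0): mult=1, new row 2: (0, 1, 2); set L[2][0]=1
k=1: U[1][1]=2
  eliminate (2,1): mult=4, new row 2: (0, 0, 4); set L[2][1]=4

L[1][0] = 1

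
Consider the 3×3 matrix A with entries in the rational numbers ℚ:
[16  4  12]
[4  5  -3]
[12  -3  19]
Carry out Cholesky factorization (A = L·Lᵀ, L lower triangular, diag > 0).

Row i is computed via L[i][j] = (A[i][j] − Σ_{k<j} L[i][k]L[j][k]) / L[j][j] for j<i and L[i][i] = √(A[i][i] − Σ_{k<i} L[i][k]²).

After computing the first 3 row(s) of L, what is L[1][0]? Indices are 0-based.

Step 1: L[0][0] = √(16) = 4.
  L[1][0] = (4) / L[0][0] = 1.
Step 2: L[1][1] = √(4) = 2.
  L[2][0] = (12) / L[0][0] = 3.
  L[2][1] = (-6) / L[1][1] = -3.
Step 3: L[2][2] = √(1) = 1.

L[1][0] = 1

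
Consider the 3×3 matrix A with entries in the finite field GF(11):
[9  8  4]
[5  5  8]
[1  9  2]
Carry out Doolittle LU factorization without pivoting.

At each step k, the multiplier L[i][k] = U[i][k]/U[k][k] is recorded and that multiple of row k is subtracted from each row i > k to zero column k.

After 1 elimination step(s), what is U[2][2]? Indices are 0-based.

U[2][2] = 4

Step 1: pivot at (0,0) is 9.
  row1 ← row1 − (3)·row0  ⇒  L[1][0]=3, U row1=(0, 3, 7)
  row2 ← row2 − (5)·row0  ⇒  L[2][0]=5, U row2=(0, 2, 4)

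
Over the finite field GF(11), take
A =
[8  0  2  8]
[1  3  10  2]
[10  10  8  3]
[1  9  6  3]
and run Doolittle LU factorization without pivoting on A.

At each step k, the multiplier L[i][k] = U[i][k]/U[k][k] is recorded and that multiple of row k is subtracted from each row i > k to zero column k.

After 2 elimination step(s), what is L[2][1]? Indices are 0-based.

Step 1: pivot at (0,0) is 8.
  row1 ← row1 − (7)·row0  ⇒  L[1][0]=7, U row1=(0, 3, 7, 1)
  row2 ← row2 − (4)·row0  ⇒  L[2][0]=4, U row2=(0, 10, 0, 4)
  row3 ← row3 − (7)·row0  ⇒  L[3][0]=7, U row3=(0, 9, 3, 2)
Step 2: pivot at (1,1) is 3.
  row2 ← row2 − (7)·row1  ⇒  L[2][1]=7, U row2=(0, 0, 6, 8)
  row3 ← row3 − (3)·row1  ⇒  L[3][1]=3, U row3=(0, 0, 4, 10)

L[2][1] = 7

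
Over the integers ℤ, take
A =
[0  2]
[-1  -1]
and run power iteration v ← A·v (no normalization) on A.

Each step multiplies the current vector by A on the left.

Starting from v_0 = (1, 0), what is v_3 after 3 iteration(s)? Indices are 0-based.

v_0 = (1, 0).
v_1 = A·v_0 = (0, -1).
v_2 = A·v_1 = (-2, 1).
v_3 = A·v_2 = (2, 1).

v_3 = (2, 1)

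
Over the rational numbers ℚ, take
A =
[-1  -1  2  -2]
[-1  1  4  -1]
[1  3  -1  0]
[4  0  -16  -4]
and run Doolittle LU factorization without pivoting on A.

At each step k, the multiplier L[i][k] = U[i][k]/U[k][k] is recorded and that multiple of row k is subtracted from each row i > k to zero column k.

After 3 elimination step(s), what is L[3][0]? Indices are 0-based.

L[3][0] = -4

k=0: U[0][0]=-1
  eliminate (1,0): mult=1, new row 1: (0, 2, 2, 1); set L[1][0]=1
  eliminate (2,0): mult=-1, new row 2: (0, 2, 1, -2); set L[2][0]=-1
  eliminate (3,0): mult=-4, new row 3: (0, -4, -8, -12); set L[3][0]=-4
k=1: U[1][1]=2
  eliminate (2,1): mult=1, new row 2: (0, 0, -1, -3); set L[2][1]=1
  eliminate (3,1): mult=-2, new row 3: (0, 0, -4, -10); set L[3][1]=-2
k=2: U[2][2]=-1
  eliminate (3,2): mult=4, new row 3: (0, 0, 0, 2); set L[3][2]=4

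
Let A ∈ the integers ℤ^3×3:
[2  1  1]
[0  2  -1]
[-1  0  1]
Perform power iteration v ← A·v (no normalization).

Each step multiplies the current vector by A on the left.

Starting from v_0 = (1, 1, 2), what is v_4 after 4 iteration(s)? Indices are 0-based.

v_0 = (1, 1, 2).
v_1 = A·v_0 = (5, 0, 1).
v_2 = A·v_1 = (11, -1, -4).
v_3 = A·v_2 = (17, 2, -15).
v_4 = A·v_3 = (21, 19, -32).

v_4 = (21, 19, -32)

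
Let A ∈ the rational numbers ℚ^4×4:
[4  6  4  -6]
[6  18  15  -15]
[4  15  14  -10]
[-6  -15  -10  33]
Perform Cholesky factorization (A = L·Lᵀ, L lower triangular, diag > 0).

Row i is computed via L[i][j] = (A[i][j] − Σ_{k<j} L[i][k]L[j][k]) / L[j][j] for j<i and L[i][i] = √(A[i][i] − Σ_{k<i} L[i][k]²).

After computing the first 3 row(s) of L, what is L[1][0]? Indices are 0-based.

L[1][0] = 3

Step 1: L[0][0] = √(4) = 2.
  L[1][0] = (6) / L[0][0] = 3.
Step 2: L[1][1] = √(9) = 3.
  L[2][0] = (4) / L[0][0] = 2.
  L[2][1] = (9) / L[1][1] = 3.
Step 3: L[2][2] = √(1) = 1.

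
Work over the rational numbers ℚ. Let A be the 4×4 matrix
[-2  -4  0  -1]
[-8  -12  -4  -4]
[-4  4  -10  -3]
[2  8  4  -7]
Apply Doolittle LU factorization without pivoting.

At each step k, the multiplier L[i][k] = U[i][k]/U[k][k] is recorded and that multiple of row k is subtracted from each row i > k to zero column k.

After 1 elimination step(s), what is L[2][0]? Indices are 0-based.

L[2][0] = 2

[col 0] pivot -2
  R1 -= 4*R0 → (0, 4, -4, 0)  (L[1][0] := 4)
  R2 -= 2*R0 → (0, 12, -10, -1)  (L[2][0] := 2)
  R3 -= -1*R0 → (0, 4, 4, -8)  (L[3][0] := -1)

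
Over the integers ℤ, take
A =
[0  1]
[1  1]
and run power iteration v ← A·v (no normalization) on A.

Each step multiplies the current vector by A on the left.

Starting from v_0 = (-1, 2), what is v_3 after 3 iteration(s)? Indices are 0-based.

v_3 = (3, 4)

v_0 = (-1, 2).
v_1 = A·v_0 = (2, 1).
v_2 = A·v_1 = (1, 3).
v_3 = A·v_2 = (3, 4).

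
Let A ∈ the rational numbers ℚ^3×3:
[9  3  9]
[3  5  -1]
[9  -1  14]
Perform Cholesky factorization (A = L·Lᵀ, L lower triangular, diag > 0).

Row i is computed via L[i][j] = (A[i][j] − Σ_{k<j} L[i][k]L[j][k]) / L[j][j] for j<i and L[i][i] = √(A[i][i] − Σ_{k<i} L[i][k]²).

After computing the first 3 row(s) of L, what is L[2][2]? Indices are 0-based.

Step 1: L[0][0] = √(9) = 3.
  L[1][0] = (3) / L[0][0] = 1.
Step 2: L[1][1] = √(4) = 2.
  L[2][0] = (9) / L[0][0] = 3.
  L[2][1] = (-4) / L[1][1] = -2.
Step 3: L[2][2] = √(1) = 1.

L[2][2] = 1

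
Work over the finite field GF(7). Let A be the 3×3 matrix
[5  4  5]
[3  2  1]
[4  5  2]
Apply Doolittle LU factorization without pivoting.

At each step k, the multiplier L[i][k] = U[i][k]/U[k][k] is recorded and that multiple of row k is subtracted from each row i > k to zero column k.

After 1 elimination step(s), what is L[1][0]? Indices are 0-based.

Step 1: pivot at (0,0) is 5.
  row1 ← row1 − (2)·row0  ⇒  L[1][0]=2, U row1=(0, 1, 5)
  row2 ← row2 − (5)·row0  ⇒  L[2][0]=5, U row2=(0, 6, 5)

L[1][0] = 2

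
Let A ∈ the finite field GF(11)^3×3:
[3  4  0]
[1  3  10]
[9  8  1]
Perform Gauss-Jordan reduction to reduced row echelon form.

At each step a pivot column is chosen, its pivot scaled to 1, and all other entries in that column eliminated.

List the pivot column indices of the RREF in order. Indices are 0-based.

pivot columns: 0, 1, 2

step 1: normalize row 0 (÷3) = (1, 5, 0)
  row 1: subtract 1×row0 = (0, 9, 10)
  row 2: subtract 9×row0 = (0, 7, 1)
step 2: normalize row 1 (÷9) = (0, 1, 6)
  row 0: subtract 5×row1 = (1, 0, 3)
  row 2: subtract 7×row1 = (0, 0, 3)
step 3: normalize row 2 (÷3) = (0, 0, 1)
  row 0: subtract 3×row2 = (1, 0, 0)
  row 1: subtract 6×row2 = (0, 1, 0)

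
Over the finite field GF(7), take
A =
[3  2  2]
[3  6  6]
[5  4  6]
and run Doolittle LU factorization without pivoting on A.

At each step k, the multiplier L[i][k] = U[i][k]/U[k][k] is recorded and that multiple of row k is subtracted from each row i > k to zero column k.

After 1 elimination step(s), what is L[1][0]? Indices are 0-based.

L[1][0] = 1

Step 1: pivot at (0,0) is 3.
  row1 ← row1 − (1)·row0  ⇒  L[1][0]=1, U row1=(0, 4, 4)
  row2 ← row2 − (4)·row0  ⇒  L[2][0]=4, U row2=(0, 3, 5)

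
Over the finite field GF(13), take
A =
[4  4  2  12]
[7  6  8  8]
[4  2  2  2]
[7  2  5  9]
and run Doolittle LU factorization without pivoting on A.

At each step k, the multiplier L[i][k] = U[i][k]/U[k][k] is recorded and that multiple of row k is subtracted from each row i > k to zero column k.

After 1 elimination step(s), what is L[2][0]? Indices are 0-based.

L[2][0] = 1

[col 0] pivot 4
  R1 -= 5*R0 → (0, 12, 11, 0)  (L[1][0] := 5)
  R2 -= 1*R0 → (0, 11, 0, 3)  (L[2][0] := 1)
  R3 -= 5*R0 → (0, 8, 8, 1)  (L[3][0] := 5)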